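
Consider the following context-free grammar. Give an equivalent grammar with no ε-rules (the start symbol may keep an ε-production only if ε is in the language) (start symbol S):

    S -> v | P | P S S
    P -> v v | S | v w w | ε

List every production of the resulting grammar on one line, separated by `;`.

S -> v | P | P S S | P S | S S | ε; P -> v v | S | v w w

Nullable nonterminals: {P, S}.
ε ∈ L(G) since S is nullable, so keep S → ε.
Expand every rule over subsets of its nullable positions: S → P S S gives P S S | P S | S S.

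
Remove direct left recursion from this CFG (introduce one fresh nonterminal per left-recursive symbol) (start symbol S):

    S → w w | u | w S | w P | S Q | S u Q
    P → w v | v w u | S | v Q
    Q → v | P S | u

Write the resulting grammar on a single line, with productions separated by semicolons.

Left recursion appears on S.
For S: α = {Q, u Q}, β = {w w, u, w S, w P}. Rewrite as S → β S' and S' → α S' | ε.

S → w w S' | u S' | w S S' | w P S'; P → w v | v w u | S | v Q; Q → v | P S | u; S' → Q S' | u Q S' | ε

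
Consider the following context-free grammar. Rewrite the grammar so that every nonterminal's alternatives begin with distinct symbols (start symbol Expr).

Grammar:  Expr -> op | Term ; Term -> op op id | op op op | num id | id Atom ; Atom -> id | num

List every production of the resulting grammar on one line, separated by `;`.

Term has alternatives sharing prefix 'op op': factor to Term → op op Term1 with Term1 → id | op.

Expr -> op | Term; Term -> num id | id Atom | op op Term1; Atom -> id | num; Term1 -> id | op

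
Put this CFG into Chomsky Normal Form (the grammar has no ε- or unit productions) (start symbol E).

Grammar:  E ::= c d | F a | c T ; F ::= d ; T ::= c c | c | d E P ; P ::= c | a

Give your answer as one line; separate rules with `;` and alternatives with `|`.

E ::= X1 X2 | F X3 | X1 T; F ::= d; T ::= X1 X1 | c | X2 Y1; P ::= c | a; X1 ::= c; X2 ::= d; X3 ::= a; Y1 ::= E P

Introduce a nonterminal for each terminal appearing in a rule of length ≥ 2: X1 → c, X2 → d, X3 → a.
Binarize each right-hand side of length ≥ 3 by chaining fresh nonterminals (Y1, Y2, …): affected rules were T → X2 E P.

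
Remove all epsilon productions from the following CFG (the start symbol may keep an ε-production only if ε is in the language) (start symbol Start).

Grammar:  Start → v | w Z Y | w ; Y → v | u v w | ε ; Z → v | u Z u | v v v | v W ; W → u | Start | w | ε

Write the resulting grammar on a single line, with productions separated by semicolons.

The nullable symbols are {W, Y}.
ε ∉ L(G), so no ε-production is kept.
Add the nullable-subset variants: Start → w Z Y gives w Z Y | w Z.

Start → v | w Z Y | w Z | w; Y → v | u v w; Z → v | u Z u | v v v | v W; W → u | Start | w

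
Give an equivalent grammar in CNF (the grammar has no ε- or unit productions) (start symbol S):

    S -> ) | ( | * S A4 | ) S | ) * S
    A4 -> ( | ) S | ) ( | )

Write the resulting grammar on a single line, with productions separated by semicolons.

Introduce a nonterminal for each terminal appearing in a rule of length ≥ 2: X1 → *, X2 → ), X3 → (.
Binarize each right-hand side of length ≥ 3 by chaining fresh nonterminals (Y1, Y2, …): affected rules were S → X1 S A4; S → X2 X1 S.

S -> ) | ( | X1 Y1 | X2 S | X2 Y2; A4 -> ( | X2 S | X2 X3 | ); X1 -> *; X2 -> ); X3 -> (; Y1 -> S A4; Y2 -> X1 S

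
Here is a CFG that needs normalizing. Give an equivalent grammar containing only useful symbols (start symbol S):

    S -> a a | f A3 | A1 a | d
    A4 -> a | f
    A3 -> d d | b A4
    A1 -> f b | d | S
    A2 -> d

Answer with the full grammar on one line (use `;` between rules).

Generating nonterminals: {A1, A2, A3, A4, S}.
Reachable from S after that: {A1, A3, A4, S}.
Removed useless symbols: {A2} and every production mentioning them.

S -> a a | f A3 | A1 a | d; A4 -> a | f; A3 -> d d | b A4; A1 -> f b | d | S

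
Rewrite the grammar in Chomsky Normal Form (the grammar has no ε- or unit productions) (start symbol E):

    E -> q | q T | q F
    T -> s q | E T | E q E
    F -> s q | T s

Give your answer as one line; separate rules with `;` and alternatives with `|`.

E -> q | X1 T | X1 F; T -> X2 X1 | E T | E Y1; F -> X2 X1 | T X2; X1 -> q; X2 -> s; Y1 -> X1 E

Introduce a nonterminal for each terminal appearing in a rule of length ≥ 2: X1 → q, X2 → s.
Binarize each right-hand side of length ≥ 3 by chaining fresh nonterminals (Y1, Y2, …): affected rules were T → E X1 E.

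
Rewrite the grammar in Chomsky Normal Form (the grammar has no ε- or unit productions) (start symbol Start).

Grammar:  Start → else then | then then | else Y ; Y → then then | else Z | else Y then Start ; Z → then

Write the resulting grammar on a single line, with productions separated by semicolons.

Start → X1 X2 | X2 X2 | X1 Y; Y → X2 X2 | X1 Z | X1 Y1; Z → then; X1 → else; X2 → then; Y1 → Y Y2; Y2 → X2 Start

Introduce a nonterminal for each terminal appearing in a rule of length ≥ 2: X1 → else, X2 → then.
Binarize each right-hand side of length ≥ 3 by chaining fresh nonterminals (Y1, Y2, …): affected rules were Y → X1 Y X2 Start.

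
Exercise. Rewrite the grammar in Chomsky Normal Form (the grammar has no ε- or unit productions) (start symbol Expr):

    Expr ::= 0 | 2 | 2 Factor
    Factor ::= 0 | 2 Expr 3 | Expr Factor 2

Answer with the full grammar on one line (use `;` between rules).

Introduce a nonterminal for each terminal appearing in a rule of length ≥ 2: X1 → 2, X2 → 3.
Binarize each right-hand side of length ≥ 3 by chaining fresh nonterminals (Y1, Y2, …): affected rules were Factor → X1 Expr X2; Factor → Expr Factor X1.

Expr ::= 0 | 2 | X1 Factor; Factor ::= 0 | X1 Y1 | Expr Y2; X1 ::= 2; X2 ::= 3; Y1 ::= Expr X2; Y2 ::= Factor X1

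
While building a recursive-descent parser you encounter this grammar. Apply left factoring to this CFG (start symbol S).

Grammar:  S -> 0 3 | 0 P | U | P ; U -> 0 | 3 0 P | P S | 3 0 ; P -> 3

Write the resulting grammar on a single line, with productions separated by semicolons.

S has alternatives sharing prefix '0': factor to S → 0 S' with S' → 3 | P.
U has alternatives sharing prefix '3 0': factor to U → 3 0 U' with U' → P | ε.

S -> U | P | 0 S'; U -> 0 | P S | 3 0 U'; P -> 3; S' -> 3 | P; U' -> P | ε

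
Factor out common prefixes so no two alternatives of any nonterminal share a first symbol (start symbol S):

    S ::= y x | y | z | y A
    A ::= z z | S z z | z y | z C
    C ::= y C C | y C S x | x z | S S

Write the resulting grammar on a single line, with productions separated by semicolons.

S ::= z | y S'; A ::= S z z | z A'; C ::= x z | S S | y C C'; S' ::= x | ε | A; A' ::= z | y | C; C' ::= C | S x

S has alternatives sharing prefix 'y': factor to S → y S' with S' → x | ε | A.
A has alternatives sharing prefix 'z': factor to A → z A' with A' → z | y | C.
C has alternatives sharing prefix 'y C': factor to C → y C C' with C' → C | S x.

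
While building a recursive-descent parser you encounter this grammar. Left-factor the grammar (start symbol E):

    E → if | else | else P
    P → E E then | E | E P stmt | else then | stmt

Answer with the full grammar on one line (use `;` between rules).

E → if | else E'; P → else then | stmt | E P'; E' → ε | P; P' → E then | ε | P stmt

E has alternatives sharing prefix 'else': factor to E → else E' with E' → ε | P.
P has alternatives sharing prefix 'E': factor to P → E P' with P' → E then | ε | P stmt.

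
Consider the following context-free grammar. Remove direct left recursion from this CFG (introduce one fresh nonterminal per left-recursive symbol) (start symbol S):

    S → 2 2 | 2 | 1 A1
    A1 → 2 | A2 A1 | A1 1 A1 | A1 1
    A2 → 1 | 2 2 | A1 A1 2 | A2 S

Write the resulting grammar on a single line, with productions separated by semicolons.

A1, A2 are directly left-recursive.
For A1: α = {1 A1, 1}, β = {2, A2 A1}. Rewrite as A1 → β A1' and A1' → α A1' | ε.
For A2: α = {S}, β = {1, 2 2, A1 A1 2}. Rewrite as A2 → β A2' and A2' → α A2' | ε.

S → 2 2 | 2 | 1 A1; A1 → 2 A1' | A2 A1 A1'; A2 → 1 A2' | 2 2 A2' | A1 A1 2 A2'; A1' → 1 A1 A1' | 1 A1' | ε; A2' → S A2' | ε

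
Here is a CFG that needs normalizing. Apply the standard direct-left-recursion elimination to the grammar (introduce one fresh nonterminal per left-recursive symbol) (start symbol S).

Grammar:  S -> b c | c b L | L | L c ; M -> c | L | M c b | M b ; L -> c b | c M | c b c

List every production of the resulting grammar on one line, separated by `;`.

S -> b c | c b L | L | L c; M -> c M' | L M'; L -> c b | c M | c b c; M' -> c b M' | b M' | ε

Directly left-recursive nonterminal: M.
For M: α = {c b, b}, β = {c, L}. Rewrite as M → β M' and M' → α M' | ε.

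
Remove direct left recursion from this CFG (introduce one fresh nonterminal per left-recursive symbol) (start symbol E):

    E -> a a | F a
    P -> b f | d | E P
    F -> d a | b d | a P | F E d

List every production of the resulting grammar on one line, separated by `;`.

E -> a a | F a; P -> b f | d | E P; F -> d a F' | b d F' | a P F'; F' -> E d F' | eps

F is directly left-recursive.
For F: α = {E d}, β = {d a, b d, a P}. Rewrite as F → β F' and F' → α F' | ε.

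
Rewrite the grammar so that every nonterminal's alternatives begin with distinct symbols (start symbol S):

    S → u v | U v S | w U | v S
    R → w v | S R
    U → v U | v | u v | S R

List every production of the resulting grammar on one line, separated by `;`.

U has alternatives sharing prefix 'v': factor to U → v U' with U' → U | ε.

S → u v | U v S | w U | v S; R → w v | S R; U → u v | S R | v U'; U' → U | ε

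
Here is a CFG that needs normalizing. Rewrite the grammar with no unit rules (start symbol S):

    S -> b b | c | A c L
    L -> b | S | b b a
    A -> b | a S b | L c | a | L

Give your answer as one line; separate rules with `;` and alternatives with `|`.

Unit pairs: A ⇒* {L, S}; L ⇒* {S}.
Replace each nonterminal's rules with the union of the non-unit rules of every nonterminal it unit-derives.

S -> b b | c | A c L; L -> b | b b a | b b | c | A c L; A -> b | b b a | b b | c | A c L | a S b | L c | a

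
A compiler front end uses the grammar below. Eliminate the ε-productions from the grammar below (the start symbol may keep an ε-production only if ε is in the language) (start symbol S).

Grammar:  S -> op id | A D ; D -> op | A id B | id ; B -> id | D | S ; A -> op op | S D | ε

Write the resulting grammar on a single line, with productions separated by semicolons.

S -> op id | A D | D; D -> op | A id B | id B | id; B -> id | D | S; A -> op op | S D

The nullable symbols are {A}.
ε ∉ L(G), so no ε-production is kept.
For each production, add variants omitting each subset of nullable occurrences: S → A D gives A D | D. D → A id B gives A id B | id B.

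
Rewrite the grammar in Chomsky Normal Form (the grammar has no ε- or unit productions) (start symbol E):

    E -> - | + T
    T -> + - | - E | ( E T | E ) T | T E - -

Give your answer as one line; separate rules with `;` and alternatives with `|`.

Introduce a nonterminal for each terminal appearing in a rule of length ≥ 2: X1 → +, X2 → -, X3 → (, X4 → ).
Binarize each right-hand side of length ≥ 3 by chaining fresh nonterminals (Y1, Y2, …): affected rules were T → X3 E T; T → E X4 T; T → T E X2 X2.

E -> - | X1 T; T -> X1 X2 | X2 E | X3 Y1 | E Y2 | T Y3; X1 -> +; X2 -> -; X3 -> (; X4 -> ); Y1 -> E T; Y2 -> X4 T; Y3 -> E Y4; Y4 -> X2 X2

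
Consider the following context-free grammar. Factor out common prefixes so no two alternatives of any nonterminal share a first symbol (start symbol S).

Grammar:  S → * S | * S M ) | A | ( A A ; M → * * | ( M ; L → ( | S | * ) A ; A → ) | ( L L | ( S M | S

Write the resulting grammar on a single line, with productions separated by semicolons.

S → A | ( A A | * S S'; M → * * | ( M; L → ( | S | * ) A; A → ) | S | ( A'; S' → epsilon | M ); A' → L L | S M

S has alternatives sharing prefix '* S': factor to S → * S S' with S' → ε | M ).
A has alternatives sharing prefix '(': factor to A → ( A' with A' → L L | S M.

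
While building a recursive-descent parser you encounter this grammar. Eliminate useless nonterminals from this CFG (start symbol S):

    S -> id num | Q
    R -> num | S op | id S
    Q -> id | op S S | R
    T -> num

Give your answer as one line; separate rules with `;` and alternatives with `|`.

S -> id num | Q; R -> num | S op | id S; Q -> id | op S S | R

Generating nonterminals: {Q, R, S, T}.
Reachable from S after that: {Q, R, S}.
Removed useless symbols: {T} and every production mentioning them.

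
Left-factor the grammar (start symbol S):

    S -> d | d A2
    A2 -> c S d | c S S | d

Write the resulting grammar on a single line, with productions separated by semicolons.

S has alternatives sharing prefix 'd': factor to S → d S' with S' → ε | A2.
A2 has alternatives sharing prefix 'c S': factor to A2 → c S A2' with A2' → d | S.

S -> d S'; A2 -> d | c S A2'; S' -> ε | A2; A2' -> d | S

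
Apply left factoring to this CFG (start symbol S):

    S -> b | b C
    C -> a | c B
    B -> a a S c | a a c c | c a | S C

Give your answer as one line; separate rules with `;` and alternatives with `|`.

S has alternatives sharing prefix 'b': factor to S → b S' with S' → ε | C.
B has alternatives sharing prefix 'a a': factor to B → a a B' with B' → S c | c c.

S -> b S'; C -> a | c B; B -> c a | S C | a a B'; S' -> ε | C; B' -> S c | c c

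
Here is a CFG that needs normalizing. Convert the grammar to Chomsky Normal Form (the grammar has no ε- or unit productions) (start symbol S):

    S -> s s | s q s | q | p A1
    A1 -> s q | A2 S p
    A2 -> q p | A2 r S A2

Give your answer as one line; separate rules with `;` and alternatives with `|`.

S -> X1 X1 | X1 Y1 | q | X3 A1; A1 -> X1 X2 | A2 Y2; A2 -> X2 X3 | A2 Y3; X1 -> s; X2 -> q; X3 -> p; X4 -> r; Y1 -> X2 X1; Y2 -> S X3; Y3 -> X4 Y4; Y4 -> S A2

Introduce a nonterminal for each terminal appearing in a rule of length ≥ 2: X1 → s, X2 → q, X3 → p, X4 → r.
Binarize each right-hand side of length ≥ 3 by chaining fresh nonterminals (Y1, Y2, …): affected rules were S → X1 X2 X1; A1 → A2 S X3; A2 → A2 X4 S A2.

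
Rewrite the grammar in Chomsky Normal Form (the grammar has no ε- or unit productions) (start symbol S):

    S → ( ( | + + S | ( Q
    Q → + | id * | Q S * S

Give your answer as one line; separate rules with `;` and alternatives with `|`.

Introduce a nonterminal for each terminal appearing in a rule of length ≥ 2: X1 → (, X2 → +, X3 → id, X4 → *.
Binarize each right-hand side of length ≥ 3 by chaining fresh nonterminals (Y1, Y2, …): affected rules were S → X2 X2 S; Q → Q S X4 S.

S → X1 X1 | X2 Y1 | X1 Q; Q → + | X3 X4 | Q Y2; X1 → (; X2 → +; X3 → id; X4 → *; Y1 → X2 S; Y2 → S Y3; Y3 → X4 S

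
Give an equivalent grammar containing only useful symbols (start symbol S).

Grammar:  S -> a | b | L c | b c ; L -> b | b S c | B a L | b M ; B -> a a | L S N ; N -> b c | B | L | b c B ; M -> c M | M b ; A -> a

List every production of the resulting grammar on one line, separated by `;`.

Generating nonterminals: {A, B, L, N, S}.
Reachable from S after that: {B, L, N, S}.
Removed useless symbols: {A, M} and every production mentioning them.

S -> a | b | L c | b c; L -> b | b S c | B a L; B -> a a | L S N; N -> b c | B | L | b c B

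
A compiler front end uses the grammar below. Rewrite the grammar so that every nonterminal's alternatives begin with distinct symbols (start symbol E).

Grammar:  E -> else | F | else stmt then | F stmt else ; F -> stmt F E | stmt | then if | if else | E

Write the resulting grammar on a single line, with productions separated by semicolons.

E -> else E' | F E''; F -> then if | if else | E | stmt F'; E' -> ε | stmt then; E'' -> ε | stmt else; F' -> F E | ε

E has alternatives sharing prefix 'else': factor to E → else E' with E' → ε | stmt then.
E has alternatives sharing prefix 'F': factor to E → F E'' with E'' → ε | stmt else.
F has alternatives sharing prefix 'stmt': factor to F → stmt F' with F' → F E | ε.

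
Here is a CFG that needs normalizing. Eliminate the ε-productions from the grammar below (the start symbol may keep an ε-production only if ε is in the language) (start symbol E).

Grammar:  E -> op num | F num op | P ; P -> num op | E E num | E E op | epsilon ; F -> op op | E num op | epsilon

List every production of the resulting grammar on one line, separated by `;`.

E -> op num | F num op | num op | P | epsilon; P -> num op | E E num | E num | num | E E op | E op | op; F -> op op | E num op | num op

Nullable nonterminals: {E, F, P}.
ε ∈ L(G) since E is nullable, so keep E → ε.
For each production, add variants omitting each subset of nullable occurrences: E → F num op gives F num op | num op. P → E E num gives E E num | E num | num. P → E E op gives E E op | E op | op. F → E num op gives E num op | num op.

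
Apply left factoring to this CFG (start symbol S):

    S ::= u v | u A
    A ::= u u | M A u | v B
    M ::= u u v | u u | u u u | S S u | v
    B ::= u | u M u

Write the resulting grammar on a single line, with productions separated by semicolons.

S has alternatives sharing prefix 'u': factor to S → u S' with S' → v | A.
M has alternatives sharing prefix 'u u': factor to M → u u M' with M' → v | ε | u.
B has alternatives sharing prefix 'u': factor to B → u B' with B' → ε | M u.

S ::= u S'; A ::= u u | M A u | v B; M ::= S S u | v | u u M'; B ::= u B'; S' ::= v | A; M' ::= v | ε | u; B' ::= ε | M u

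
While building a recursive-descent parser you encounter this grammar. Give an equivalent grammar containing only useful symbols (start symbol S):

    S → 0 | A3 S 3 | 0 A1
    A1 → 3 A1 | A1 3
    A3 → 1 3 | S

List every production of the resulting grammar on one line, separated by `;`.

S → 0 | A3 S 3; A3 → 1 3 | S

Generating nonterminals: {A3, S}.
Reachable from S after that: {A3, S}.
Removed useless symbols: {A1} and every production mentioning them.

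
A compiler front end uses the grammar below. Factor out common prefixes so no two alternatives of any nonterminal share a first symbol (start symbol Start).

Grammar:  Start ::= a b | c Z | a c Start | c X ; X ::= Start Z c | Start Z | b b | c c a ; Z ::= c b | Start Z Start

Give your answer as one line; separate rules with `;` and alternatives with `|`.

Start ::= a Start1 | c Start2; X ::= b b | c c a | Start Z X1; Z ::= c b | Start Z Start; Start1 ::= b | c Start; Start2 ::= Z | X; X1 ::= c | ε

Start has alternatives sharing prefix 'a': factor to Start → a Start1 with Start1 → b | c Start.
Start has alternatives sharing prefix 'c': factor to Start → c Start2 with Start2 → Z | X.
X has alternatives sharing prefix 'Start Z': factor to X → Start Z X1 with X1 → c | ε.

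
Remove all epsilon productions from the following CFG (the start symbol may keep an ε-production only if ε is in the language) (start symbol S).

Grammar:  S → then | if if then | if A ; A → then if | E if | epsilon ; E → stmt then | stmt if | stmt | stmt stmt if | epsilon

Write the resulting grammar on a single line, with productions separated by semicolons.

S → then | if if then | if A | if; A → then if | E if | if; E → stmt then | stmt if | stmt | stmt stmt if

Nullable set = {A, E}.
ε ∉ L(G), so no ε-production is kept.
Add the nullable-subset variants: S → if A gives if A | if. A → E if gives E if | if.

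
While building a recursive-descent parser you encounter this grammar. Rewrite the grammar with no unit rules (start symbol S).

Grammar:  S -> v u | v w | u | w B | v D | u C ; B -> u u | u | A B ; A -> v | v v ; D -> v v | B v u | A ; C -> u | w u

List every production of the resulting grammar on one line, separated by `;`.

Unit pairs: D ⇒* {A}.
Replace each nonterminal's rules with the union of the non-unit rules of every nonterminal it unit-derives.

S -> v u | v w | u | w B | v D | u C; B -> u u | u | A B; A -> v | v v; D -> v v | B v u | v; C -> u | w u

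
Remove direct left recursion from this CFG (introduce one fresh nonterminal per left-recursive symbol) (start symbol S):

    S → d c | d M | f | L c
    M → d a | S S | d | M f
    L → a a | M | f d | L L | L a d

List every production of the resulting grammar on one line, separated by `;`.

Left recursion appears on M, L.
For M: α = {f}, β = {d a, S S, d}. Rewrite as M → β M' and M' → α M' | ε.
For L: α = {L, a d}, β = {a a, M, f d}. Rewrite as L → β L' and L' → α L' | ε.

S → d c | d M | f | L c; M → d a M' | S S M' | d M'; L → a a L' | M L' | f d L'; M' → f M' | ε; L' → L L' | a d L' | ε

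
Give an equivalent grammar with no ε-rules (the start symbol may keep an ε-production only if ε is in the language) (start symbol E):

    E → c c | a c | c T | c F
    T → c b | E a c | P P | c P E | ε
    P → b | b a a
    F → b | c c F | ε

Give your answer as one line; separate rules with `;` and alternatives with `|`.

The nullable symbols are {F, T}.
ε ∉ L(G), so no ε-production is kept.
Add the nullable-subset variants: E → c T gives c T | c. F → c c F gives c c F | c c.

E → c c | a c | c T | c | c F; T → c b | E a c | P P | c P E; P → b | b a a; F → b | c c F | c c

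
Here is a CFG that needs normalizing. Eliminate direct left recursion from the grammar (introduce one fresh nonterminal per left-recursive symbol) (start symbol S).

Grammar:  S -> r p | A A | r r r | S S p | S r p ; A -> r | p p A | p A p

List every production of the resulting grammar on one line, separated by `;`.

S -> r p S' | A A S' | r r r S'; A -> r | p p A | p A p; S' -> S p S' | r p S' | ε

Left recursion appears on S.
For S: α = {S p, r p}, β = {r p, A A, r r r}. Rewrite as S → β S' and S' → α S' | ε.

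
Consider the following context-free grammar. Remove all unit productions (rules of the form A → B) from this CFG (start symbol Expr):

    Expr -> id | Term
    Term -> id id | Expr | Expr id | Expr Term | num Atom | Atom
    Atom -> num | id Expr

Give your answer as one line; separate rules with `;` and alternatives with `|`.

Expr -> id id | Expr id | Expr Term | num Atom | num | id Expr | id; Term -> id id | Expr id | Expr Term | num Atom | num | id Expr | id; Atom -> num | id Expr

Unit pairs: Expr ⇒* {Atom, Term}; Term ⇒* {Atom, Expr}.
For each unit pair (A, B), copy every non-unit production of B to A, then drop all unit productions.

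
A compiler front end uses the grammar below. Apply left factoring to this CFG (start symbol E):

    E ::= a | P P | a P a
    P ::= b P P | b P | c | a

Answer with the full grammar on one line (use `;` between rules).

E has alternatives sharing prefix 'a': factor to E → a E' with E' → ε | P a.
P has alternatives sharing prefix 'b P': factor to P → b P P' with P' → P | ε.

E ::= P P | a E'; P ::= c | a | b P P'; E' ::= ε | P a; P' ::= P | ε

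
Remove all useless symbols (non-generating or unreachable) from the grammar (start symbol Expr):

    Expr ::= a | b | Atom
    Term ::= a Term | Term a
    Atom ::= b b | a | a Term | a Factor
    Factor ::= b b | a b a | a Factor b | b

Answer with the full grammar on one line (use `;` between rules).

Generating nonterminals: {Atom, Expr, Factor}.
Reachable from Expr after that: {Atom, Expr, Factor}.
Removed useless symbols: {Term} and every production mentioning them.

Expr ::= a | b | Atom; Atom ::= b b | a | a Factor; Factor ::= b b | a b a | a Factor b | b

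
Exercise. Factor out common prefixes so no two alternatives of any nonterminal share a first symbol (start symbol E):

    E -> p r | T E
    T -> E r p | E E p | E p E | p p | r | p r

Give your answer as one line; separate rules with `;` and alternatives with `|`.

T has alternatives sharing prefix 'E': factor to T → E T' with T' → r p | E p | p E.
T has alternatives sharing prefix 'p': factor to T → p T'' with T'' → p | r.

E -> p r | T E; T -> r | E T' | p T''; T' -> r p | E p | p E; T'' -> p | r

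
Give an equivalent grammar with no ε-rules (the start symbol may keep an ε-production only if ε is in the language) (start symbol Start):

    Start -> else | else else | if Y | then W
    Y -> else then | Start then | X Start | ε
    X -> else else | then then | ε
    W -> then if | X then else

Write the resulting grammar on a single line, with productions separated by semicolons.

Start -> else | else else | if Y | if | then W; Y -> else then | Start then | X Start | Start; X -> else else | then then; W -> then if | X then else | then else

Nullable set = {X, Y}.
ε ∉ L(G), so no ε-production is kept.
Expand every rule over subsets of its nullable positions: Start → if Y gives if Y | if. Y → X Start gives X Start | Start. W → X then else gives X then else | then else.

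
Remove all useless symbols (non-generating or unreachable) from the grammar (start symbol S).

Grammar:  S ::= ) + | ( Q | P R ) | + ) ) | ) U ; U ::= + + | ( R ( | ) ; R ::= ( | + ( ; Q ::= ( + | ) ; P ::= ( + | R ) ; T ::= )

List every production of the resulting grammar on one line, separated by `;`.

Generating nonterminals: {P, Q, R, S, T, U}.
Reachable from S after that: {P, Q, R, S, U}.
Removed useless symbols: {T} and every production mentioning them.

S ::= ) + | ( Q | P R ) | + ) ) | ) U; U ::= + + | ( R ( | ); R ::= ( | + (; Q ::= ( + | ); P ::= ( + | R )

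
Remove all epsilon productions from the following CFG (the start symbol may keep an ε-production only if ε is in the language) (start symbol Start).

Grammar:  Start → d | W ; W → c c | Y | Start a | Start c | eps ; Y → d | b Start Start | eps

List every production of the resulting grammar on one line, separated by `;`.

Nullable set = {Start, W, Y}.
ε ∈ L(G) since Start is nullable, so keep Start → ε.
Add the nullable-subset variants: W → Start a gives Start a | a. W → Start c gives Start c | c. Y → b Start Start gives b Start Start | b Start | b.

Start → d | W | eps; W → c c | Y | Start a | a | Start c | c; Y → d | b Start Start | b Start | b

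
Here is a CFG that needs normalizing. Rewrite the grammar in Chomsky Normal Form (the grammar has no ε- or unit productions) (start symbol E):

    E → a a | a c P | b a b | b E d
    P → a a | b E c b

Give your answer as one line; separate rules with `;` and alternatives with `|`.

Introduce a nonterminal for each terminal appearing in a rule of length ≥ 2: X1 → a, X2 → c, X3 → b, X4 → d.
Binarize each right-hand side of length ≥ 3 by chaining fresh nonterminals (Y1, Y2, …): affected rules were E → X1 X2 P; E → X3 X1 X3; E → X3 E X4; P → X3 E X2 X3.

E → X1 X1 | X1 Y1 | X3 Y2 | X3 Y3; P → X1 X1 | X3 Y4; X1 → a; X2 → c; X3 → b; X4 → d; Y1 → X2 P; Y2 → X1 X3; Y3 → E X4; Y4 → E Y5; Y5 → X2 X3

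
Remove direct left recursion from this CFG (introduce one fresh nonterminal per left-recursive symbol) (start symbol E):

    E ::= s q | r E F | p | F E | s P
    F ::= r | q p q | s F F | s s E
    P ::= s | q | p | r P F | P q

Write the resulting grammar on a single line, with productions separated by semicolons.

P is directly left-recursive.
For P: α = {q}, β = {s, q, p, r P F}. Rewrite as P → β P' and P' → α P' | ε.

E ::= s q | r E F | p | F E | s P; F ::= r | q p q | s F F | s s E; P ::= s P' | q P' | p P' | r P F P'; P' ::= q P' | ε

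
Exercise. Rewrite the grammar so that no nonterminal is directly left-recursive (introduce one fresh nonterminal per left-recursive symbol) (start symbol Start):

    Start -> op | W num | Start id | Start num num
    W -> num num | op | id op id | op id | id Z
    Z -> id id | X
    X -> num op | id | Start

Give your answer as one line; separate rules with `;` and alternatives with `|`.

Start -> op Start1 | W num Start1; W -> num num | op | id op id | op id | id Z; Z -> id id | X; X -> num op | id | Start; Start1 -> id Start1 | num num Start1 | ε

Directly left-recursive nonterminal: Start.
For Start: α = {id, num num}, β = {op, W num}. Rewrite as Start → β Start1 and Start1 → α Start1 | ε.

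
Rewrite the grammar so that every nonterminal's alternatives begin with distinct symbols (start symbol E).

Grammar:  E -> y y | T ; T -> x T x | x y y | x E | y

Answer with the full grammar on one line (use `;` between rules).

E -> y y | T; T -> y | x T'; T' -> T x | y y | E

T has alternatives sharing prefix 'x': factor to T → x T' with T' → T x | y y | E.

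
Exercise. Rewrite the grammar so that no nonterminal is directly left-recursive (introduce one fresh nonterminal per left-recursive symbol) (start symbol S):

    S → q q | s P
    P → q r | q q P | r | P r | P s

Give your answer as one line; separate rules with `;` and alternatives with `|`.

S → q q | s P; P → q r P' | q q P P' | r P'; P' → r P' | s P' | ε

Directly left-recursive nonterminal: P.
For P: α = {r, s}, β = {q r, q q P, r}. Rewrite as P → β P' and P' → α P' | ε.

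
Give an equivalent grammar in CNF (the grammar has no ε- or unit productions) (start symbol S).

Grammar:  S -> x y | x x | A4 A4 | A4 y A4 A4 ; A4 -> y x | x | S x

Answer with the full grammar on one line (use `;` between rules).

S -> X1 X2 | X1 X1 | A4 A4 | A4 Y1; A4 -> X2 X1 | x | S X1; X1 -> x; X2 -> y; Y1 -> X2 Y2; Y2 -> A4 A4

Introduce a nonterminal for each terminal appearing in a rule of length ≥ 2: X1 → x, X2 → y.
Binarize each right-hand side of length ≥ 3 by chaining fresh nonterminals (Y1, Y2, …): affected rules were S → A4 X2 A4 A4.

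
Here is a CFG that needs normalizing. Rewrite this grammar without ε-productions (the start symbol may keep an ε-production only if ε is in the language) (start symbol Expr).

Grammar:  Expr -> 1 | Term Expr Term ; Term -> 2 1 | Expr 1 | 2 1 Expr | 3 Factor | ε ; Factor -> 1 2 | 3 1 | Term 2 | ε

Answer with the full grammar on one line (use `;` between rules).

Expr -> 1 | Term Expr Term | Term Expr | Expr Term; Term -> 2 1 | Expr 1 | 2 1 Expr | 3 Factor | 3; Factor -> 1 2 | 3 1 | Term 2 | 2

Nullable set = {Factor, Term}.
ε ∉ L(G), so no ε-production is kept.
For each production, add variants omitting each subset of nullable occurrences: Expr → Term Expr Term gives Term Expr Term | Term Expr | Expr Term. Term → 3 Factor gives 3 Factor | 3. Factor → Term 2 gives Term 2 | 2.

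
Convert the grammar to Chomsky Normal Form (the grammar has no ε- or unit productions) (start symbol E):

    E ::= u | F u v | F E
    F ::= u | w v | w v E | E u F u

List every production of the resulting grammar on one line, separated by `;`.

Introduce a nonterminal for each terminal appearing in a rule of length ≥ 2: X1 → u, X2 → v, X3 → w.
Binarize each right-hand side of length ≥ 3 by chaining fresh nonterminals (Y1, Y2, …): affected rules were E → F X1 X2; F → X3 X2 E; F → E X1 F X1.

E ::= u | F Y1 | F E; F ::= u | X3 X2 | X3 Y2 | E Y3; X1 ::= u; X2 ::= v; X3 ::= w; Y1 ::= X1 X2; Y2 ::= X2 E; Y3 ::= X1 Y4; Y4 ::= F X1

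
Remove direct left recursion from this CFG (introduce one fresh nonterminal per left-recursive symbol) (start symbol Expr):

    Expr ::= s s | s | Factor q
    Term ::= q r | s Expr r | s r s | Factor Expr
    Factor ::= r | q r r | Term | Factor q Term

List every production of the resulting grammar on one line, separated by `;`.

Factor is directly left-recursive.
For Factor: α = {q Term}, β = {r, q r r, Term}. Rewrite as Factor → β Factor1 and Factor1 → α Factor1 | ε.

Expr ::= s s | s | Factor q; Term ::= q r | s Expr r | s r s | Factor Expr; Factor ::= r Factor1 | q r r Factor1 | Term Factor1; Factor1 ::= q Term Factor1 | ε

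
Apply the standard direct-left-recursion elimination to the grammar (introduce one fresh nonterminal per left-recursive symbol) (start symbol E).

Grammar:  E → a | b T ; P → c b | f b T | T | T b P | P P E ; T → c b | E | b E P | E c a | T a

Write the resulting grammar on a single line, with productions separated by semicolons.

Left recursion appears on P, T.
For P: α = {P E}, β = {c b, f b T, T, T b P}. Rewrite as P → β P' and P' → α P' | ε.
For T: α = {a}, β = {c b, E, b E P, E c a}. Rewrite as T → β T' and T' → α T' | ε.

E → a | b T; P → c b P' | f b T P' | T P' | T b P P'; T → c b T' | E T' | b E P T' | E c a T'; P' → P E P' | epsilon; T' → a T' | epsilon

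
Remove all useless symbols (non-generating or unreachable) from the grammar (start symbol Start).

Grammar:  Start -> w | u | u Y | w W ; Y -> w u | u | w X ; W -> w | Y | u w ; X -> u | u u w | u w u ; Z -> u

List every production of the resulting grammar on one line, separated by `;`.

Start -> w | u | u Y | w W; Y -> w u | u | w X; W -> w | Y | u w; X -> u | u u w | u w u

Generating nonterminals: {Start, W, X, Y, Z}.
Reachable from Start after that: {Start, W, X, Y}.
Removed useless symbols: {Z} and every production mentioning them.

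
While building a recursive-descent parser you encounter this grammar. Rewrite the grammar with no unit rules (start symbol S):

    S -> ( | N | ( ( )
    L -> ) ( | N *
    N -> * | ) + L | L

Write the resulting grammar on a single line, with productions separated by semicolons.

Unit pairs: N ⇒* {L}; S ⇒* {L, N}.
For each unit pair (A, B), copy every non-unit production of B to A, then drop all unit productions.

S -> ) ( | N * | ( | ( ( ) | * | ) + L; L -> ) ( | N *; N -> ) ( | N * | * | ) + L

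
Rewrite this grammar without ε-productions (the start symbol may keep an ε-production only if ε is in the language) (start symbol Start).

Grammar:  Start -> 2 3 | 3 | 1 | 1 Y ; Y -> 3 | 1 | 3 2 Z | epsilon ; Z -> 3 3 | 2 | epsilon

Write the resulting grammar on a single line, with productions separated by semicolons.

Start -> 2 3 | 3 | 1 | 1 Y; Y -> 3 | 1 | 3 2 Z | 3 2; Z -> 3 3 | 2

Nullable nonterminals: {Y, Z}.
ε ∉ L(G), so no ε-production is kept.
For each production, add variants omitting each subset of nullable occurrences: Y → 3 2 Z gives 3 2 Z | 3 2.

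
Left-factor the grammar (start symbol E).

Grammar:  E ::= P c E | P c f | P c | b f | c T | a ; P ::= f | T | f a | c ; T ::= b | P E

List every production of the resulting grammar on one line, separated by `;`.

E ::= b f | c T | a | P c E'; P ::= T | c | f P'; T ::= b | P E; E' ::= E | f | epsilon; P' ::= epsilon | a

E has alternatives sharing prefix 'P c': factor to E → P c E' with E' → E | f | ε.
P has alternatives sharing prefix 'f': factor to P → f P' with P' → ε | a.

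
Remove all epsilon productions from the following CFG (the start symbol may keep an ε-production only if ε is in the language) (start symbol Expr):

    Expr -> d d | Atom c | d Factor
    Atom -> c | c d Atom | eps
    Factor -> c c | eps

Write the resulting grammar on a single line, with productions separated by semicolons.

Expr -> d d | Atom c | c | d Factor | d; Atom -> c | c d Atom | c d; Factor -> c c

Nullable nonterminals: {Atom, Factor}.
ε ∉ L(G), so no ε-production is kept.
For each production, add variants omitting each subset of nullable occurrences: Expr → Atom c gives Atom c | c. Expr → d Factor gives d Factor | d. Atom → c d Atom gives c d Atom | c d.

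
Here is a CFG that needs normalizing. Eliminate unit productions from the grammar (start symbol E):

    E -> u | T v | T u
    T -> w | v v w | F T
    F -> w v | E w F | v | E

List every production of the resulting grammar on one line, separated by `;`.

Unit pairs: F ⇒* {E}.
Replace each nonterminal's rules with the union of the non-unit rules of every nonterminal it unit-derives.

E -> u | T v | T u; T -> w | v v w | F T; F -> u | T v | T u | w v | E w F | v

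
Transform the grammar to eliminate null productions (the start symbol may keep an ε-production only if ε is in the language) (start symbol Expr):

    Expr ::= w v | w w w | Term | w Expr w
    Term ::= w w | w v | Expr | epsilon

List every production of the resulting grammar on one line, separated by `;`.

Expr ::= w v | w w w | Term | w Expr w | w w | epsilon; Term ::= w w | w v | Expr

The nullable symbols are {Expr, Term}.
ε ∈ L(G) since Expr is nullable, so keep Expr → ε.
For each production, add variants omitting each subset of nullable occurrences: Expr → w Expr w gives w Expr w | w w.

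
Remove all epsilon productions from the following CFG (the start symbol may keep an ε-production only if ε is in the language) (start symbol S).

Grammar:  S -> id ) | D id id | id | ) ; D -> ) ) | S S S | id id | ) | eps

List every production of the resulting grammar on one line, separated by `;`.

S -> id ) | D id id | id id | id | ); D -> ) ) | S S S | id id | )

Nullable set = {D}.
ε ∉ L(G), so no ε-production is kept.
Expand every rule over subsets of its nullable positions: S → D id id gives D id id | id id.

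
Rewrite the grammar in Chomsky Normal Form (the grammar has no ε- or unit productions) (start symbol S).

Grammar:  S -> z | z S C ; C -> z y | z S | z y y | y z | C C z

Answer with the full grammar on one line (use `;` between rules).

Introduce a nonterminal for each terminal appearing in a rule of length ≥ 2: X1 → z, X2 → y.
Binarize each right-hand side of length ≥ 3 by chaining fresh nonterminals (Y1, Y2, …): affected rules were S → X1 S C; C → X1 X2 X2; C → C C X1.

S -> z | X1 Y1; C -> X1 X2 | X1 S | X1 Y2 | X2 X1 | C Y3; X1 -> z; X2 -> y; Y1 -> S C; Y2 -> X2 X2; Y3 -> C X1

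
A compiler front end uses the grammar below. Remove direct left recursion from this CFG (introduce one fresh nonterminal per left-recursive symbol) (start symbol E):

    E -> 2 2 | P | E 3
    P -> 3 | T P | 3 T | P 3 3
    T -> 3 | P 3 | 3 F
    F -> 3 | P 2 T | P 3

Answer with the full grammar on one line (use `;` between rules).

Left recursion appears on E, P.
For E: α = {3}, β = {2 2, P}. Rewrite as E → β E' and E' → α E' | ε.
For P: α = {3 3}, β = {3, T P, 3 T}. Rewrite as P → β P' and P' → α P' | ε.

E -> 2 2 E' | P E'; P -> 3 P' | T P P' | 3 T P'; T -> 3 | P 3 | 3 F; F -> 3 | P 2 T | P 3; E' -> 3 E' | ε; P' -> 3 3 P' | ε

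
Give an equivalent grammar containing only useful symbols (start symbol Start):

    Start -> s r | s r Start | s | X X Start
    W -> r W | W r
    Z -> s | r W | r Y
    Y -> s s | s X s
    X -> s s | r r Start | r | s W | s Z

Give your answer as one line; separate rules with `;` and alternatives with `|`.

Start -> s r | s r Start | s | X X Start; Z -> s | r Y; Y -> s s | s X s; X -> s s | r r Start | r | s Z

Generating nonterminals: {Start, X, Y, Z}.
Reachable from Start after that: {Start, X, Y, Z}.
Removed useless symbols: {W} and every production mentioning them.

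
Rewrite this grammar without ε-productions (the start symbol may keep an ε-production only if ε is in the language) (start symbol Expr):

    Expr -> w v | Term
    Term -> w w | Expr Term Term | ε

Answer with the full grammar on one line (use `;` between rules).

The nullable symbols are {Expr, Term}.
ε ∈ L(G) since Expr is nullable, so keep Expr → ε.
For each production, add variants omitting each subset of nullable occurrences: Term → Expr Term Term gives Expr Term Term | Expr Term | Expr | Term Term.

Expr -> w v | Term | ε; Term -> w w | Expr Term Term | Expr Term | Expr | Term Term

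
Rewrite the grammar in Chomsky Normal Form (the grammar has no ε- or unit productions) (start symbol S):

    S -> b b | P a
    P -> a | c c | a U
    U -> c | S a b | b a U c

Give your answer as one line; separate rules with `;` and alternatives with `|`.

S -> X1 X1 | P X2; P -> a | X3 X3 | X2 U; U -> c | S Y1 | X1 Y2; X1 -> b; X2 -> a; X3 -> c; Y1 -> X2 X1; Y2 -> X2 Y3; Y3 -> U X3

Introduce a nonterminal for each terminal appearing in a rule of length ≥ 2: X1 → b, X2 → a, X3 → c.
Binarize each right-hand side of length ≥ 3 by chaining fresh nonterminals (Y1, Y2, …): affected rules were U → S X2 X1; U → X1 X2 U X3.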